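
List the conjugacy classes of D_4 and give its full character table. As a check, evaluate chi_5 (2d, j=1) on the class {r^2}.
Conjugacy classes: {e} of size 1, {r^2} of size 1, {r^1, r^3} of size 2, {s, sr^2, ...} of size 2, {sr, sr^3, ...} of size 2.
Character table:
  irrep \ class              {e} (size 1)  {r^2} (size 1)  {r^1, r^3} (size 2)  {s, sr^2, ...} (size 2)  {sr, sr^3, ...} (size 2)
  chi_1 (triv)               1             1               1                    1                        1                       
  chi_2 (sign: r->1, s->-1)  1             1               1                    -1                       -1                      
  chi_3 (r->-1, s->1)        1             1               -1                   1                        -1                      
  chi_4 (r->-1, s->-1)       1             1               -1                   -1                       1                       
  chi_5 (2d, j=1)            2             -2              0                    0                        0                       

Spot check: chi_5 (2d, j=1) on {r^2} = -2.

Proof sketch: D_4 has order 2*4 = 8 with 5 conjugacy classes, hence 5 irreducibles. Sum of squared dims 1 + 1 + 1 + 1 + 4 = 8 = |G|. Linear characters come from the abelianisation; the 2-dimensional irreps have character r^k -> 2*cos(2*pi*j*k/4), reflections -> 0.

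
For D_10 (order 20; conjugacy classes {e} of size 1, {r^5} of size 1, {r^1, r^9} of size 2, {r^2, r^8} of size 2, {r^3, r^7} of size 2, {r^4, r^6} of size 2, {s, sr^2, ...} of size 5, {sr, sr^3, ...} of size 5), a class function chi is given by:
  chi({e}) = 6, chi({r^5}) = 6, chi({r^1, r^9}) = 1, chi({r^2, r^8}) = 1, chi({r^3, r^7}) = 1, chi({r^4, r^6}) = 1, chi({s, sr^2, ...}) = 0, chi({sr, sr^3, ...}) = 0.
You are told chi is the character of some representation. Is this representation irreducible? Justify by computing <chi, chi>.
Not irreducible (reducible): <chi, chi> = 4 > 1.

Argument: <chi, chi> = (1/|G|) sum_C |C| * |chi(C)|^2 = (1/20)[1*|6|^2 + 1*|6|^2 + 2*|1|^2 + 2*|1|^2 + 2*|1|^2 + 2*|1|^2 + 5*|0|^2 + 5*|0|^2]
  = (1/20)[(36) + (36) + (2) + (2) + (2) + (2) + (0) + (0)] = 80/20 = 4.
A character is irreducible iff <chi, chi> = 1, so this representation is reducible.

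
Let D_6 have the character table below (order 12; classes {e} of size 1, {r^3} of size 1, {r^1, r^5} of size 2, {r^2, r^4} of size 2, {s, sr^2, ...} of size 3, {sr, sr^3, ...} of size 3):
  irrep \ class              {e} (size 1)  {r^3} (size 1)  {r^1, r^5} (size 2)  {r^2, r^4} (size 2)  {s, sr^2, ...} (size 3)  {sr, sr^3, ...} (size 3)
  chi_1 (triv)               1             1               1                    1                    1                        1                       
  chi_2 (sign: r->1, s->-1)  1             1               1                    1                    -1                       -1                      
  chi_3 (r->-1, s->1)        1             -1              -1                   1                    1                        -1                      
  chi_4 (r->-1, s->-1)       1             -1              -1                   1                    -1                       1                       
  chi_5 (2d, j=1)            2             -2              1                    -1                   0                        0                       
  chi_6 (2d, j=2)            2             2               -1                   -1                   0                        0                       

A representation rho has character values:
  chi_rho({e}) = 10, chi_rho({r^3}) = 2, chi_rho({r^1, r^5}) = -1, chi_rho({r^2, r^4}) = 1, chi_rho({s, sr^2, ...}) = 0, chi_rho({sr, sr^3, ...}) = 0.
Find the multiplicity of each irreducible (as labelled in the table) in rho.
Multiplicities: chi_1: 1, chi_2: 1, chi_3: 1, chi_4: 1, chi_5: 1, chi_6: 2.

Details: Use <chi_rho, chi> = (1/|G|) sum_C |C| * chi_rho(C) * conj(chi(C)) with |G| = 12 for each irreducible chi in the table:
  <chi_rho, chi_1> = (1/12)[1*(10)*conj(1) + 1*(2)*conj(1) + 2*(-1)*conj(1) + 2*(1)*conj(1) + 3*(0)*conj(1) + 3*(0)*conj(1)]
      = (1/12)[(10) + (2) + (-2) + (2) + (0) + (0)] = 12/12 = 1
  <chi_rho, chi_2> = (1/12)[1*(10)*conj(1) + 1*(2)*conj(1) + 2*(-1)*conj(1) + 2*(1)*conj(1) + 3*(0)*conj(-1) + 3*(0)*conj(-1)]
      = (1/12)[(10) + (2) + (-2) + (2) + (0) + (0)] = 12/12 = 1
  <chi_rho, chi_3> = (1/12)[1*(10)*conj(1) + 1*(2)*conj(-1) + 2*(-1)*conj(-1) + 2*(1)*conj(1) + 3*(0)*conj(1) + 3*(0)*conj(-1)]
      = (1/12)[(10) + (-2) + (2) + (2) + (0) + (0)] = 12/12 = 1
  <chi_rho, chi_4> = (1/12)[1*(10)*conj(1) + 1*(2)*conj(-1) + 2*(-1)*conj(-1) + 2*(1)*conj(1) + 3*(0)*conj(-1) + 3*(0)*conj(1)]
      = (1/12)[(10) + (-2) + (2) + (2) + (0) + (0)] = 12/12 = 1
  <chi_rho, chi_5> = (1/12)[1*(10)*conj(2) + 1*(2)*conj(-2) + 2*(-1)*conj(1) + 2*(1)*conj(-1) + 3*(0)*conj(0) + 3*(0)*conj(0)]
      = (1/12)[(20) + (-4) + (-2) + (-2) + (0) + (0)] = 12/12 = 1
  <chi_rho, chi_6> = (1/12)[1*(10)*conj(2) + 1*(2)*conj(2) + 2*(-1)*conj(-1) + 2*(1)*conj(-1) + 3*(0)*conj(0) + 3*(0)*conj(0)]
      = (1/12)[(20) + (4) + (2) + (-2) + (0) + (0)] = 24/12 = 2
Dimension check: dim(rho) = sum (mult * dim) = 1*1 + 1*1 + 1*1 + 1*1 + 1*2 + 2*2 = 10 = chi_rho(e) = 10.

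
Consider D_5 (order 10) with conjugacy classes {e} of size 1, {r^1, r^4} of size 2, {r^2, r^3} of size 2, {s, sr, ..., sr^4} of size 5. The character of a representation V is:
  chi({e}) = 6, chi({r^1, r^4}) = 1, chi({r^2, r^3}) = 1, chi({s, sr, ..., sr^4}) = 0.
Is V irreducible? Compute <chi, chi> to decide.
Not irreducible (reducible): <chi, chi> = 4 > 1.

Argument: <chi, chi> = (1/|G|) sum_C |C| * |chi(C)|^2 = (1/10)[1*|6|^2 + 2*|1|^2 + 2*|1|^2 + 5*|0|^2]
  = (1/10)[(36) + (2) + (2) + (0)] = 40/10 = 4.
A character is irreducible iff <chi, chi> = 1, so this representation is reducible.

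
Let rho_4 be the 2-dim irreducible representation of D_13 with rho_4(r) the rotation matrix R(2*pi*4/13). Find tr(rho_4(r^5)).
chi_{rho_4}(r^5) = 2*cos(2*pi*4*5/13) = -2*cos(pi/13)

Working: rho_4(r^5) is rotation by angle 2*pi*4*5/13, whose trace is 2*cos(2*pi*4*5/13) = -2*cos(pi/13).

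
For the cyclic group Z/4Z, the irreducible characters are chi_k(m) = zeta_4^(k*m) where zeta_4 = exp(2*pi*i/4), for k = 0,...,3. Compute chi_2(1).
chi_2(1) = zeta_4^2 = -1

Reasoning: chi_2(1) = zeta_4^(2*1) = zeta_4^2. Since zeta_4^4 = 1, this equals zeta_4^2 = exp(2*pi*i*2/4) = -1.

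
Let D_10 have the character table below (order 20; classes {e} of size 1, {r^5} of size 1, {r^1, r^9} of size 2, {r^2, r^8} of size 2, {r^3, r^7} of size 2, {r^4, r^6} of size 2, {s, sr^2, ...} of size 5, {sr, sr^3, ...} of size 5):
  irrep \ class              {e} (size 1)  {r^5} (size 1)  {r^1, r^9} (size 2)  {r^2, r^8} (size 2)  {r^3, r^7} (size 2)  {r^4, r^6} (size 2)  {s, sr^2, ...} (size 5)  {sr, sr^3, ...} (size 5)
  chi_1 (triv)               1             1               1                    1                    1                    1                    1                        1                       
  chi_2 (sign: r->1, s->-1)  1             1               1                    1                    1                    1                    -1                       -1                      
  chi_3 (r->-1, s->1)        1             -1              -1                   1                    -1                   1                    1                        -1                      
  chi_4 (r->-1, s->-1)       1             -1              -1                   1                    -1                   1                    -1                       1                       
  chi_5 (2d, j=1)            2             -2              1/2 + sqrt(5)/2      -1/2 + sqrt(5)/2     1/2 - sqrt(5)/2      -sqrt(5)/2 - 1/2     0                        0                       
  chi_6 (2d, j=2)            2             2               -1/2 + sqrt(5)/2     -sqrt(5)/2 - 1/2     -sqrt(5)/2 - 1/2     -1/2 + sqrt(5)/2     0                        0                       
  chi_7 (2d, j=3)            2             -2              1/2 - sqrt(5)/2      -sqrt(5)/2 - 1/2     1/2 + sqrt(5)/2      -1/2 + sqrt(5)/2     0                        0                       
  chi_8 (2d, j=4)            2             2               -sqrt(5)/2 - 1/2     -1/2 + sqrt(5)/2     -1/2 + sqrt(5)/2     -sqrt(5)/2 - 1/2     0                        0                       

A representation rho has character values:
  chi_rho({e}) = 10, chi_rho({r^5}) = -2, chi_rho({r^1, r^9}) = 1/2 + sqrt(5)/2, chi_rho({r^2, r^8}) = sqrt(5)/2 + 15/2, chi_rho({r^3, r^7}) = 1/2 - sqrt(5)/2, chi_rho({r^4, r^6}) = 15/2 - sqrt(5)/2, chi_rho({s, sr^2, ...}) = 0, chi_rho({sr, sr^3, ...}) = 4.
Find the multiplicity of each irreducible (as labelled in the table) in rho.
Multiplicities: chi_1: 3, chi_2: 1, chi_3: 1, chi_4: 3, chi_5: 1, chi_6: 0, chi_7: 0, chi_8: 0.

Use <chi_rho, chi> = (1/|G|) sum_C |C| * chi_rho(C) * conj(chi(C)) with |G| = 20 for each irreducible chi in the table:
  <chi_rho, chi_1> = (1/20)[1*(10)*conj(1) + 1*(-2)*conj(1) + 2*(1/2 + sqrt(5)/2)*conj(1) + 2*(sqrt(5)/2 + 15/2)*conj(1) + 2*(1/2 - sqrt(5)/2)*conj(1) + 2*(15/2 - sqrt(5)/2)*conj(1) + 5*(0)*conj(1) + 5*(4)*conj(1)]
      = (1/20)[(10) + (-2) + (1 + sqrt(5)) + (sqrt(5) + 15) + (1 - sqrt(5)) + (15 - sqrt(5)) + (0) + (20)] = 60/20 = 3
  <chi_rho, chi_2> = (1/20)[1*(10)*conj(1) + 1*(-2)*conj(1) + 2*(1/2 + sqrt(5)/2)*conj(1) + 2*(sqrt(5)/2 + 15/2)*conj(1) + 2*(1/2 - sqrt(5)/2)*conj(1) + 2*(15/2 - sqrt(5)/2)*conj(1) + 5*(0)*conj(-1) + 5*(4)*conj(-1)]
      = (1/20)[(10) + (-2) + (1 + sqrt(5)) + (sqrt(5) + 15) + (1 - sqrt(5)) + (15 - sqrt(5)) + (0) + (-20)] = 20/20 = 1
  <chi_rho, chi_3> = (1/20)[1*(10)*conj(1) + 1*(-2)*conj(-1) + 2*(1/2 + sqrt(5)/2)*conj(-1) + 2*(sqrt(5)/2 + 15/2)*conj(1) + 2*(1/2 - sqrt(5)/2)*conj(-1) + 2*(15/2 - sqrt(5)/2)*conj(1) + 5*(0)*conj(1) + 5*(4)*conj(-1)]
      = (1/20)[(10) + (2) + (-sqrt(5) - 1) + (sqrt(5) + 15) + (-1 + sqrt(5)) + (15 - sqrt(5)) + (0) + (-20)] = 20/20 = 1
  <chi_rho, chi_4> = (1/20)[1*(10)*conj(1) + 1*(-2)*conj(-1) + 2*(1/2 + sqrt(5)/2)*conj(-1) + 2*(sqrt(5)/2 + 15/2)*conj(1) + 2*(1/2 - sqrt(5)/2)*conj(-1) + 2*(15/2 - sqrt(5)/2)*conj(1) + 5*(0)*conj(-1) + 5*(4)*conj(1)]
      = (1/20)[(10) + (2) + (-sqrt(5) - 1) + (sqrt(5) + 15) + (-1 + sqrt(5)) + (15 - sqrt(5)) + (0) + (20)] = 60/20 = 3
  <chi_rho, chi_5> = (1/20)[1*(10)*conj(2) + 1*(-2)*conj(-2) + 2*(1/2 + sqrt(5)/2)*conj(1/2 + sqrt(5)/2) + 2*(sqrt(5)/2 + 15/2)*conj(-1/2 + sqrt(5)/2) + 2*(1/2 - sqrt(5)/2)*conj(1/2 - sqrt(5)/2) + 2*(15/2 - sqrt(5)/2)*conj(-sqrt(5)/2 - 1/2) + 5*(0)*conj(0) + 5*(4)*conj(0)]
      = (1/20)[(20) + (4) + (sqrt(5) + 3) + (-5 + 7*sqrt(5)) + (3 - sqrt(5)) + (-7*sqrt(5) - 5) + (0) + (0)] = 20/20 = 1
  <chi_rho, chi_6> = (1/20)[1*(10)*conj(2) + 1*(-2)*conj(2) + 2*(1/2 + sqrt(5)/2)*conj(-1/2 + sqrt(5)/2) + 2*(sqrt(5)/2 + 15/2)*conj(-sqrt(5)/2 - 1/2) + 2*(1/2 - sqrt(5)/2)*conj(-sqrt(5)/2 - 1/2) + 2*(15/2 - sqrt(5)/2)*conj(-1/2 + sqrt(5)/2) + 5*(0)*conj(0) + 5*(4)*conj(0)]
      = (1/20)[(20) + (-4) + (2) + (-8*sqrt(5) - 10) + (2) + (-10 + 8*sqrt(5)) + (0) + (0)] = 0/20 = 0
  <chi_rho, chi_7> = (1/20)[1*(10)*conj(2) + 1*(-2)*conj(-2) + 2*(1/2 + sqrt(5)/2)*conj(1/2 - sqrt(5)/2) + 2*(sqrt(5)/2 + 15/2)*conj(-sqrt(5)/2 - 1/2) + 2*(1/2 - sqrt(5)/2)*conj(1/2 + sqrt(5)/2) + 2*(15/2 - sqrt(5)/2)*conj(-1/2 + sqrt(5)/2) + 5*(0)*conj(0) + 5*(4)*conj(0)]
      = (1/20)[(20) + (4) + (-2) + (-8*sqrt(5) - 10) + (-2) + (-10 + 8*sqrt(5)) + (0) + (0)] = 0/20 = 0
  <chi_rho, chi_8> = (1/20)[1*(10)*conj(2) + 1*(-2)*conj(2) + 2*(1/2 + sqrt(5)/2)*conj(-sqrt(5)/2 - 1/2) + 2*(sqrt(5)/2 + 15/2)*conj(-1/2 + sqrt(5)/2) + 2*(1/2 - sqrt(5)/2)*conj(-1/2 + sqrt(5)/2) + 2*(15/2 - sqrt(5)/2)*conj(-sqrt(5)/2 - 1/2) + 5*(0)*conj(0) + 5*(4)*conj(0)]
      = (1/20)[(20) + (-4) + (-3 - sqrt(5)) + (-5 + 7*sqrt(5)) + (-3 + sqrt(5)) + (-7*sqrt(5) - 5) + (0) + (0)] = 0/20 = 0
Dimension check: dim(rho) = sum (mult * dim) = 3*1 + 1*1 + 1*1 + 3*1 + 1*2 + 0*2 + 0*2 + 0*2 = 10 = chi_rho(e) = 10.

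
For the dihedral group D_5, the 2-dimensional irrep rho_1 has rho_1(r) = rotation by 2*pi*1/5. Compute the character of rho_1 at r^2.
chi_{rho_1}(r^2) = 2*cos(2*pi*1*2/5) = -sqrt(5)/2 - 1/2

Working: rho_1(r^2) is rotation by angle 2*pi*1*2/5, whose trace is 2*cos(2*pi*1*2/5) = -sqrt(5)/2 - 1/2.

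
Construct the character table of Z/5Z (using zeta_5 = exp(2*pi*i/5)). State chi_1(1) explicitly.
Character table of Z/5Z (irreps indexed chi_0,...,chi_4 with chi_k(m) = zeta_5^(k*m), zeta_5 = exp(2*pi*i/5)):
  irrep \ class  {0} (size 1)  {1} (size 1)    {2} (size 1)    {3} (size 1)    {4} (size 1)  
  chi_0          1             1               1               1               1             
  chi_1          1             exp(2*I*pi/5)   exp(4*I*pi/5)   exp(-4*I*pi/5)  exp(-2*I*pi/5)
  chi_2          1             exp(4*I*pi/5)   exp(-2*I*pi/5)  exp(2*I*pi/5)   exp(-4*I*pi/5)
  chi_3          1             exp(-4*I*pi/5)  exp(2*I*pi/5)   exp(-2*I*pi/5)  exp(4*I*pi/5) 
  chi_4          1             exp(-2*I*pi/5)  exp(-4*I*pi/5)  exp(4*I*pi/5)   exp(2*I*pi/5) 

Spot check: chi_1(1) = zeta_5^(1*1) = zeta_5^1 = exp(2*I*pi/5).

Justification: Z/5Z is abelian, so all 5 irreducible complex representations are 1-dimensional. They are given by chi_k(m) = zeta_5^(k*m) for k = 0,...,4. Row orthogonality: sum_m chi_k(m) conj(chi_l(m)) = 5 * [k = l].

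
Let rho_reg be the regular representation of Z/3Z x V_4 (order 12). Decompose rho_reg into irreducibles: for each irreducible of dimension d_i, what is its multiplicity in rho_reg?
Each irreducible V_i of dimension d_i appears with multiplicity d_i, i.e. rho_reg = (direct sum over all irreducibles V_i) d_i V_i. The irreducible dimensions for Z/3Z x V_4 are 1, 1, 1, 1, 1, 1, 1, 1, 1, 1, 1, 1: 12 irreducibles of dimension 1, each with multiplicity 1. Total dimension 12*1*1 = 12 = |G|.

Details: General theorem: in the regular representation of a finite group G, each irreducible appears with multiplicity equal to its dimension. Check: dim(rho_reg) = sum d_i^2 = 1 + 1 + 1 + 1 + 1 + 1 + 1 + 1 + 1 + 1 + 1 + 1 = 12 = |G|.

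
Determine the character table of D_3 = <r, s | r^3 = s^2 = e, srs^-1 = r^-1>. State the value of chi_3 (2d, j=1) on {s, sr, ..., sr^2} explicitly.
Conjugacy classes: {e} of size 1, {r^1, r^2} of size 2, {s, sr, ..., sr^2} of size 3.
Character table:
  irrep \ class              {e} (size 1)  {r^1, r^2} (size 2)  {s, sr, ..., sr^2} (size 3)
  chi_1 (triv)               1             1                    1                          
  chi_2 (sign: r->1, s->-1)  1             1                    -1                         
  chi_3 (2d, j=1)            2             -1                   0                          

Spot check: chi_3 (2d, j=1) on {s, sr, ..., sr^2} = 0.

Justification: D_3 has order 2*3 = 6 with 3 conjugacy classes, hence 3 irreducibles. Sum of squared dims 1 + 1 + 4 = 6 = |G|. Linear characters come from the abelianisation; the 2-dimensional irreps have character r^k -> 2*cos(2*pi*j*k/3), reflections -> 0.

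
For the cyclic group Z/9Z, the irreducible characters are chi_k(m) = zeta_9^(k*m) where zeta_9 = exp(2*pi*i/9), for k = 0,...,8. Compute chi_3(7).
chi_3(7) = zeta_9^21 = exp(2*I*pi/3)

Explanation: chi_3(7) = zeta_9^(3*7) = zeta_9^21. Since zeta_9^9 = 1, this equals zeta_9^3 = exp(2*pi*i*3/9) = exp(2*I*pi/3).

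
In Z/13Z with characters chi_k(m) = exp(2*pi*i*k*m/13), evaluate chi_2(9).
chi_2(9) = zeta_13^18 = exp(10*I*pi/13)

chi_2(9) = zeta_13^(2*9) = zeta_13^18. Since zeta_13^13 = 1, this equals zeta_13^5 = exp(2*pi*i*5/13) = exp(10*I*pi/13).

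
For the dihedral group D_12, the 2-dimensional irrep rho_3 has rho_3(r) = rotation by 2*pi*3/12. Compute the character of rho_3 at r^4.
chi_{rho_3}(r^4) = 2*cos(2*pi*3*4/12) = 2

Proof sketch: rho_3(r^4) is rotation by angle 2*pi*3*4/12, whose trace is 2*cos(2*pi*3*4/12) = 2.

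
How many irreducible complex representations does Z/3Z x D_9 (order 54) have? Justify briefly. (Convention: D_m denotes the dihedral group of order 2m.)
18

Argument: The number of irreducible complex representations of a finite group equals its number of conjugacy classes. For a direct product, #classes(G x H) = #classes(G) * #classes(H). Z/3Z has 3 classes (abelian), D_9 has 6 classes, so 3 * 6 = 18, so Z/3Z x D_9 (order 54) has exactly 18 irreducible complex representations.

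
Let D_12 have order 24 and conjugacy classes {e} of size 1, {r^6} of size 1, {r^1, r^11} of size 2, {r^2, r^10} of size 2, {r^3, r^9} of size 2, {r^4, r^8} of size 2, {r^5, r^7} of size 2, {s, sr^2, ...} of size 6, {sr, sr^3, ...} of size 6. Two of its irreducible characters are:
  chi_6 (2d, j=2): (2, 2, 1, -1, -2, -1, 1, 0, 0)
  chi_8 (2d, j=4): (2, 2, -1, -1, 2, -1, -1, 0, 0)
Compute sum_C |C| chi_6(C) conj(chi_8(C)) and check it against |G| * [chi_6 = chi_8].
Sum = 0; so <chi_6, chi_8> = 0 (distinct irreducibles are orthogonal).

Reasoning: Compute term by term over conjugacy classes (|C| * chi_6(C) * conj(chi_8(C))):
  1*(2)*conj(2) + 1*(2)*conj(2) + 2*(1)*conj(-1) + 2*(-1)*conj(-1) + 2*(-2)*conj(2) + 2*(-1)*conj(-1) + 2*(1)*conj(-1) + 6*(0)*conj(0) + 6*(0)*conj(0)
  = (4) + (4) + (-2) + (2) + (-8) + (2) + (-2) + (0) + (0)
  = 0.
Dividing by |G| = 24 gives 0/24 = 0, matching the row-orthogonality relation <chi_6, chi_8> = [chi_6 = chi_8].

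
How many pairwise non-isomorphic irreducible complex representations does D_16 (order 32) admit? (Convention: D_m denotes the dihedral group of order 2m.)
11

Proof sketch: The number of irreducible complex representations of a finite group equals its number of conjugacy classes. D_16 has 11 conjugacy classes (n/2 + 3 for n even), so D_16 (order 32) has exactly 11 irreducible complex representations.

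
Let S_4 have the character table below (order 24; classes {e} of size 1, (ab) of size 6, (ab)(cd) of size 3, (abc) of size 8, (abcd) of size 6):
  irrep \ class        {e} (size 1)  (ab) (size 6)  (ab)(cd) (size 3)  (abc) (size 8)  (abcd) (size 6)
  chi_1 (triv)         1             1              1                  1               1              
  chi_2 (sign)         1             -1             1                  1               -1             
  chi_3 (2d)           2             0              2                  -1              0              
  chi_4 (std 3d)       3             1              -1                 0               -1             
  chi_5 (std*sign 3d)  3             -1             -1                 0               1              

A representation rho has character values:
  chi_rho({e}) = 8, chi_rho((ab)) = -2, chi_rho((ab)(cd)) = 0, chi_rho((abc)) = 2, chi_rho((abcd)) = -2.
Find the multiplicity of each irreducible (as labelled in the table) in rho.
Multiplicities: chi_1: 0, chi_2: 2, chi_3: 0, chi_4: 1, chi_5: 1.

Derivation: Use <chi_rho, chi> = (1/|G|) sum_C |C| * chi_rho(C) * conj(chi(C)) with |G| = 24 for each irreducible chi in the table:
  <chi_rho, chi_1> = (1/24)[1*(8)*conj(1) + 6*(-2)*conj(1) + 3*(0)*conj(1) + 8*(2)*conj(1) + 6*(-2)*conj(1)]
      = (1/24)[(8) + (-12) + (0) + (16) + (-12)] = 0/24 = 0
  <chi_rho, chi_2> = (1/24)[1*(8)*conj(1) + 6*(-2)*conj(-1) + 3*(0)*conj(1) + 8*(2)*conj(1) + 6*(-2)*conj(-1)]
      = (1/24)[(8) + (12) + (0) + (16) + (12)] = 48/24 = 2
  <chi_rho, chi_3> = (1/24)[1*(8)*conj(2) + 6*(-2)*conj(0) + 3*(0)*conj(2) + 8*(2)*conj(-1) + 6*(-2)*conj(0)]
      = (1/24)[(16) + (0) + (0) + (-16) + (0)] = 0/24 = 0
  <chi_rho, chi_4> = (1/24)[1*(8)*conj(3) + 6*(-2)*conj(1) + 3*(0)*conj(-1) + 8*(2)*conj(0) + 6*(-2)*conj(-1)]
      = (1/24)[(24) + (-12) + (0) + (0) + (12)] = 24/24 = 1
  <chi_rho, chi_5> = (1/24)[1*(8)*conj(3) + 6*(-2)*conj(-1) + 3*(0)*conj(-1) + 8*(2)*conj(0) + 6*(-2)*conj(1)]
      = (1/24)[(24) + (12) + (0) + (0) + (-12)] = 24/24 = 1
Dimension check: dim(rho) = sum (mult * dim) = 0*1 + 2*1 + 0*2 + 1*3 + 1*3 = 8 = chi_rho(e) = 8.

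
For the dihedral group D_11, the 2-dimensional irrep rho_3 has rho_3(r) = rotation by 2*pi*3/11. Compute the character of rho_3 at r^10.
chi_{rho_3}(r^10) = 2*cos(2*pi*3*10/11) = -2*cos(5*pi/11)

Explanation: rho_3(r^10) is rotation by angle 2*pi*3*10/11, whose trace is 2*cos(2*pi*3*10/11) = -2*cos(5*pi/11).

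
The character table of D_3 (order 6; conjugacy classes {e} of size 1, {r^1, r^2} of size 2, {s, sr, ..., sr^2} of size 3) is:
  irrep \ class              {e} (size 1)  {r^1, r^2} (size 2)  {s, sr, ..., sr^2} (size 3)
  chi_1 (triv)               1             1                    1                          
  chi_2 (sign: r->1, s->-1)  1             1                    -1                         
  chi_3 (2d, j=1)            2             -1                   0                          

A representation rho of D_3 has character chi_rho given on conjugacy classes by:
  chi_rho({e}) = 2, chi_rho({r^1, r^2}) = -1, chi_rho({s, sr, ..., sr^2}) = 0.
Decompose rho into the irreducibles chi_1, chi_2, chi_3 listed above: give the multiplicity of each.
Multiplicities: chi_1: 0, chi_2: 0, chi_3: 1.

Reasoning: Use <chi_rho, chi> = (1/|G|) sum_C |C| * chi_rho(C) * conj(chi(C)) with |G| = 6 for each irreducible chi in the table:
  <chi_rho, chi_1> = (1/6)[1*(2)*conj(1) + 2*(-1)*conj(1) + 3*(0)*conj(1)]
      = (1/6)[(2) + (-2) + (0)] = 0/6 = 0
  <chi_rho, chi_2> = (1/6)[1*(2)*conj(1) + 2*(-1)*conj(1) + 3*(0)*conj(-1)]
      = (1/6)[(2) + (-2) + (0)] = 0/6 = 0
  <chi_rho, chi_3> = (1/6)[1*(2)*conj(2) + 2*(-1)*conj(-1) + 3*(0)*conj(0)]
      = (1/6)[(4) + (2) + (0)] = 6/6 = 1
Dimension check: dim(rho) = sum (mult * dim) = 0*1 + 0*1 + 1*2 = 2 = chi_rho(e) = 2.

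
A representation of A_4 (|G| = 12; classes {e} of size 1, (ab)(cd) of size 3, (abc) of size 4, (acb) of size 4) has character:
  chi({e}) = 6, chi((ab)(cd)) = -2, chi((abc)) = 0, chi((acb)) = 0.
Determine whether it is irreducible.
Not irreducible (reducible): <chi, chi> = 4 > 1.

Explanation: <chi, chi> = (1/|G|) sum_C |C| * |chi(C)|^2 = (1/12)[1*|6|^2 + 3*|-2|^2 + 4*|0|^2 + 4*|0|^2]
  = (1/12)[(36) + (12) + (0) + (0)] = 48/12 = 4.
(Exp terms are combined using exp(i*s)*conj(exp(i*t)) = exp(i*(s-t)), and sums of them are collapsed using the identity that for every m > 1 the m distinct m-th roots of unity sum to 0, e.g. 1 + exp(2*I*pi/3) + exp(-2*I*pi/3) = 0.)
A character is irreducible iff <chi, chi> = 1, so this representation is reducible.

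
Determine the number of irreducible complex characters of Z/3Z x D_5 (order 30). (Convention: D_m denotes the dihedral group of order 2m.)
12

Derivation: The number of irreducible complex representations of a finite group equals its number of conjugacy classes. For a direct product, #classes(G x H) = #classes(G) * #classes(H). Z/3Z has 3 classes (abelian), D_5 has 4 classes, so 3 * 4 = 12, so Z/3Z x D_5 (order 30) has exactly 12 irreducible complex representations.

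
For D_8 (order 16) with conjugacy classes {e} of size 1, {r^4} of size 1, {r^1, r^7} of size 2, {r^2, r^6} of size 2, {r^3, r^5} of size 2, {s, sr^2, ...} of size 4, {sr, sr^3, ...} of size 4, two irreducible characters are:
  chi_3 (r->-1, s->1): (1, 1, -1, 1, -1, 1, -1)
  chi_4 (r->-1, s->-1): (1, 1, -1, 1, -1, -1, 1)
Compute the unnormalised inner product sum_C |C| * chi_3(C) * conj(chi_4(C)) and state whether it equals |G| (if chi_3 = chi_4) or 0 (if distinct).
Sum = 0; so <chi_3, chi_4> = 0 (distinct irreducibles are orthogonal).

Solution. Compute term by term over conjugacy classes (|C| * chi_3(C) * conj(chi_4(C))):
  1*(1)*conj(1) + 1*(1)*conj(1) + 2*(-1)*conj(-1) + 2*(1)*conj(1) + 2*(-1)*conj(-1) + 4*(1)*conj(-1) + 4*(-1)*conj(1)
  = (1) + (1) + (2) + (2) + (2) + (-4) + (-4)
  = 0.
Dividing by |G| = 16 gives 0/16 = 0, matching the row-orthogonality relation <chi_3, chi_4> = [chi_3 = chi_4].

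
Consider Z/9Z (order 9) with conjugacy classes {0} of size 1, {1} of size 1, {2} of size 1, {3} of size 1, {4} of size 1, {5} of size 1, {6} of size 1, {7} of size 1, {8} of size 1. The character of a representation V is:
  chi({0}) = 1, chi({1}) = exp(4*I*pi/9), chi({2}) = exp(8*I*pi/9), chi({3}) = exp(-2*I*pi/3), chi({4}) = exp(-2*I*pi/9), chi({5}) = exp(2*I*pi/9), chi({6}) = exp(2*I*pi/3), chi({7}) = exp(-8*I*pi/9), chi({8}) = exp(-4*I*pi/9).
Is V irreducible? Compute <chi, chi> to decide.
Irreducible: <chi, chi> = 1.

Derivation: <chi, chi> = (1/|G|) sum_C |C| * |chi(C)|^2 = (1/9)[1*|1|^2 + 1*|exp(4*I*pi/9)|^2 + 1*|exp(8*I*pi/9)|^2 + 1*|exp(-2*I*pi/3)|^2 + 1*|exp(-2*I*pi/9)|^2 + 1*|exp(2*I*pi/9)|^2 + 1*|exp(2*I*pi/3)|^2 + 1*|exp(-8*I*pi/9)|^2 + 1*|exp(-4*I*pi/9)|^2]
  = (1/9)[(1) + (1) + (1) + (1) + (1) + (1) + (1) + (1) + (1)] = 9/9 = 1.
(Exp terms are combined using exp(i*s)*conj(exp(i*t)) = exp(i*(s-t)), and sums of them are collapsed using the identity that for every m > 1 the m distinct m-th roots of unity sum to 0, e.g. 1 + exp(2*I*pi/3) + exp(-2*I*pi/3) = 0.)
A character is irreducible iff <chi, chi> = 1, so this representation is irreducible.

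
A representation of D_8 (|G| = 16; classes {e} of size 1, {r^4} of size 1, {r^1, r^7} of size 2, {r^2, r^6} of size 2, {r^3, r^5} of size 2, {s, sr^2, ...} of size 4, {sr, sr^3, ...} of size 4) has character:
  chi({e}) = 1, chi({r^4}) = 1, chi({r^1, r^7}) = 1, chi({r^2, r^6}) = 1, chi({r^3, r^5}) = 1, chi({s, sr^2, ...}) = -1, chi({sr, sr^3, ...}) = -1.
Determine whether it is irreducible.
Irreducible: <chi, chi> = 1.

Solution. <chi, chi> = (1/|G|) sum_C |C| * |chi(C)|^2 = (1/16)[1*|1|^2 + 1*|1|^2 + 2*|1|^2 + 2*|1|^2 + 2*|1|^2 + 4*|-1|^2 + 4*|-1|^2]
  = (1/16)[(1) + (1) + (2) + (2) + (2) + (4) + (4)] = 16/16 = 1.
A character is irreducible iff <chi, chi> = 1, so this representation is irreducible.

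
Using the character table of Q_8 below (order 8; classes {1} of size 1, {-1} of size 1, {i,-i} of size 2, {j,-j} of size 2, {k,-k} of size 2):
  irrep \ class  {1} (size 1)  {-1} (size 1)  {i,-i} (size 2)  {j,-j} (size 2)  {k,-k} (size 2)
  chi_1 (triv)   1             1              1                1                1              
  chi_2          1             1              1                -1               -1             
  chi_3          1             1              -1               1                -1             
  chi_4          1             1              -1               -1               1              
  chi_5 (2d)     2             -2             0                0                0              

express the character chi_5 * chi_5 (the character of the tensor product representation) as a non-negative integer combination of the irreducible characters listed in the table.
chi_5 tensor chi_5 = chi_1 + chi_2 + chi_3 + chi_4 (all other irreducibles have multiplicity 0).

Explanation: The character of a tensor product is the pointwise product (chi_5 * chi_5)(C) = chi_5(C) * chi_5(C):
  {1}: (2)*(2), {-1}: (-2)*(-2), {i,-i}: (0)*(0), {j,-j}: (0)*(0), {k,-k}: (0)*(0)
so (chi_5 * chi_5) takes values
  {1} -> 4, {-1} -> 4, {i,-i} -> 0, {j,-j} -> 0, {k,-k} -> 0.
Now take the inner product of this character with each irreducible chi from the table, <chi_5*chi_5, chi> = (1/8) sum_C |C| (chi_5*chi_5)(C) conj(chi(C)):
  <chi_5*chi_5, chi_1> = (1/8)[1*(4)*conj(1) + 1*(4)*conj(1) + 2*(0)*conj(1) + 2*(0)*conj(1) + 2*(0)*conj(1)]
      = (1/8)[(4) + (4) + (0) + (0) + (0)] = 8/8 = 1
  <chi_5*chi_5, chi_2> = (1/8)[1*(4)*conj(1) + 1*(4)*conj(1) + 2*(0)*conj(1) + 2*(0)*conj(-1) + 2*(0)*conj(-1)]
      = (1/8)[(4) + (4) + (0) + (0) + (0)] = 8/8 = 1
  <chi_5*chi_5, chi_3> = (1/8)[1*(4)*conj(1) + 1*(4)*conj(1) + 2*(0)*conj(-1) + 2*(0)*conj(1) + 2*(0)*conj(-1)]
      = (1/8)[(4) + (4) + (0) + (0) + (0)] = 8/8 = 1
  <chi_5*chi_5, chi_4> = (1/8)[1*(4)*conj(1) + 1*(4)*conj(1) + 2*(0)*conj(-1) + 2*(0)*conj(-1) + 2*(0)*conj(1)]
      = (1/8)[(4) + (4) + (0) + (0) + (0)] = 8/8 = 1
  <chi_5*chi_5, chi_5> = (1/8)[1*(4)*conj(2) + 1*(4)*conj(-2) + 2*(0)*conj(0) + 2*(0)*conj(0) + 2*(0)*conj(0)]
      = (1/8)[(8) + (-8) + (0) + (0) + (0)] = 0/8 = 0
Hence the multiplicities are chi_1: 1, chi_2: 1, chi_3: 1, chi_4: 1. Dimension check: dim(chi_5)*dim(chi_5) = 2*2 = 4 and sum (mult * dim) = 1*1 + 1*1 + 1*1 + 1*1 = 4.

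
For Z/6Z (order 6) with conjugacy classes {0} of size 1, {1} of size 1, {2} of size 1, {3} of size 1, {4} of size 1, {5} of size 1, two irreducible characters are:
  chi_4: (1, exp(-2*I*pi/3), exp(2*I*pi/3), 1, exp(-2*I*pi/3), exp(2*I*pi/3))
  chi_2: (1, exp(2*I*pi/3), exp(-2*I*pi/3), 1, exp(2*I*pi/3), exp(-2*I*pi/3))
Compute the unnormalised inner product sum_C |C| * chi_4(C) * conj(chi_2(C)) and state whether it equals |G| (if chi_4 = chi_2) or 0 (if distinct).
Sum = 0; so <chi_4, chi_2> = 0 (distinct irreducibles are orthogonal).

Derivation: Compute term by term over conjugacy classes (|C| * chi_4(C) * conj(chi_2(C))):
  1*(1)*conj(1) + 1*(exp(-2*I*pi/3))*conj(exp(2*I*pi/3)) + 1*(exp(2*I*pi/3))*conj(exp(-2*I*pi/3)) + 1*(1)*conj(1) + 1*(exp(-2*I*pi/3))*conj(exp(2*I*pi/3)) + 1*(exp(2*I*pi/3))*conj(exp(-2*I*pi/3))
  = (1) + (exp(2*I*pi/3)) + (exp(-2*I*pi/3)) + (1) + (exp(2*I*pi/3)) + (exp(-2*I*pi/3))
  = 0.
(Exp terms are combined using exp(i*s)*conj(exp(i*t)) = exp(i*(s-t)), and sums of them are collapsed using the identity that for every m > 1 the m distinct m-th roots of unity sum to 0, e.g. 1 + exp(2*I*pi/3) + exp(-2*I*pi/3) = 0.)
Dividing by |G| = 6 gives 0/6 = 0, matching the row-orthogonality relation <chi_4, chi_2> = [chi_4 = chi_2].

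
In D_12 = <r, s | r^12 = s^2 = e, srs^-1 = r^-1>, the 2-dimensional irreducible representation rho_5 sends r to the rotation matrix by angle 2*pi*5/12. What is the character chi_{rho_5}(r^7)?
chi_{rho_5}(r^7) = 2*cos(2*pi*5*7/12) = sqrt(3)

Reasoning: rho_5(r^7) is rotation by angle 2*pi*5*7/12, whose trace is 2*cos(2*pi*5*7/12) = sqrt(3).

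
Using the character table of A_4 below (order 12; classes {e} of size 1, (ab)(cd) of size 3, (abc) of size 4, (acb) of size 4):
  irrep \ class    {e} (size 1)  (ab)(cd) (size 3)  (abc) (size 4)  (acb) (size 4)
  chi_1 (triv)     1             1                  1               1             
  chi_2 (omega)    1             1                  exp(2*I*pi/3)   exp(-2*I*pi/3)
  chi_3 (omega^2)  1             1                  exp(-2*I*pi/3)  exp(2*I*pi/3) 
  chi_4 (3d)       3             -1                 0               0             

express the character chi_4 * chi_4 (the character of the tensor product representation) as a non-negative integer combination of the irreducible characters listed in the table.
chi_4 tensor chi_4 = chi_1 + chi_2 + chi_3 + 2*chi_4 (all other irreducibles have multiplicity 0).

Solution. The character of a tensor product is the pointwise product (chi_4 * chi_4)(C) = chi_4(C) * chi_4(C):
  {e}: (3)*(3), (ab)(cd): (-1)*(-1), (abc): (0)*(0), (acb): (0)*(0)
so (chi_4 * chi_4) takes values
  {e} -> 9, (ab)(cd) -> 1, (abc) -> 0, (acb) -> 0.
Now take the inner product of this character with each irreducible chi from the table, <chi_4*chi_4, chi> = (1/12) sum_C |C| (chi_4*chi_4)(C) conj(chi(C)):
  <chi_4*chi_4, chi_1> = (1/12)[1*(9)*conj(1) + 3*(1)*conj(1) + 4*(0)*conj(1) + 4*(0)*conj(1)]
      = (1/12)[(9) + (3) + (0) + (0)] = 12/12 = 1
  <chi_4*chi_4, chi_2> = (1/12)[1*(9)*conj(1) + 3*(1)*conj(1) + 4*(0)*conj(exp(2*I*pi/3)) + 4*(0)*conj(exp(-2*I*pi/3))]
      = (1/12)[(9) + (3) + (0) + (0)] = 12/12 = 1
  <chi_4*chi_4, chi_3> = (1/12)[1*(9)*conj(1) + 3*(1)*conj(1) + 4*(0)*conj(exp(-2*I*pi/3)) + 4*(0)*conj(exp(2*I*pi/3))]
      = (1/12)[(9) + (3) + (0) + (0)] = 12/12 = 1
  <chi_4*chi_4, chi_4> = (1/12)[1*(9)*conj(3) + 3*(1)*conj(-1) + 4*(0)*conj(0) + 4*(0)*conj(0)]
      = (1/12)[(27) + (-3) + (0) + (0)] = 24/12 = 2
(Exp terms are combined using exp(i*s)*conj(exp(i*t)) = exp(i*(s-t)), and sums of them are collapsed using the identity that for every m > 1 the m distinct m-th roots of unity sum to 0, e.g. 1 + exp(2*I*pi/3) + exp(-2*I*pi/3) = 0.)
Hence the multiplicities are chi_1: 1, chi_2: 1, chi_3: 1, chi_4: 2. Dimension check: dim(chi_4)*dim(chi_4) = 3*3 = 9 and sum (mult * dim) = 1*1 + 1*1 + 1*1 + 2*3 = 9.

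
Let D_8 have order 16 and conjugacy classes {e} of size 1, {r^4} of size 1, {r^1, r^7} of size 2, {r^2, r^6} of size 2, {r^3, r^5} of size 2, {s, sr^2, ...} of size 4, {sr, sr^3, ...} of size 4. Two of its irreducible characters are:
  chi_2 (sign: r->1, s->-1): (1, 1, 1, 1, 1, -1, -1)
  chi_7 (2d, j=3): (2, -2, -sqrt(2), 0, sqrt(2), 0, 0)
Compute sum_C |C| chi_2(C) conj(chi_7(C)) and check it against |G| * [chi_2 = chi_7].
Sum = 0; so <chi_2, chi_7> = 0 (distinct irreducibles are orthogonal).

Why: Compute term by term over conjugacy classes (|C| * chi_2(C) * conj(chi_7(C))):
  1*(1)*conj(2) + 1*(1)*conj(-2) + 2*(1)*conj(-sqrt(2)) + 2*(1)*conj(0) + 2*(1)*conj(sqrt(2)) + 4*(-1)*conj(0) + 4*(-1)*conj(0)
  = (2) + (-2) + (-2*sqrt(2)) + (0) + (2*sqrt(2)) + (0) + (0)
  = 0.
Dividing by |G| = 16 gives 0/16 = 0, matching the row-orthogonality relation <chi_2, chi_7> = [chi_2 = chi_7].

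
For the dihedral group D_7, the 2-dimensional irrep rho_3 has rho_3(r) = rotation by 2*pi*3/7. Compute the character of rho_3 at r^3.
chi_{rho_3}(r^3) = 2*cos(2*pi*3*3/7) = -2*cos(3*pi/7)

Working: rho_3(r^3) is rotation by angle 2*pi*3*3/7, whose trace is 2*cos(2*pi*3*3/7) = -2*cos(3*pi/7).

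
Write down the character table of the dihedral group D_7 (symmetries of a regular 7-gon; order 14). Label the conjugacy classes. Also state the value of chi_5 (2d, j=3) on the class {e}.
Conjugacy classes: {e} of size 1, {r^1, r^6} of size 2, {r^2, r^5} of size 2, {r^3, r^4} of size 2, {s, sr, ..., sr^6} of size 7.
Character table:
  irrep \ class              {e} (size 1)  {r^1, r^6} (size 2)  {r^2, r^5} (size 2)  {r^3, r^4} (size 2)  {s, sr, ..., sr^6} (size 7)
  chi_1 (triv)               1             1                    1                    1                    1                          
  chi_2 (sign: r->1, s->-1)  1             1                    1                    1                    -1                         
  chi_3 (2d, j=1)            2             2*cos(2*pi/7)        -2*cos(3*pi/7)       -2*cos(pi/7)         0                          
  chi_4 (2d, j=2)            2             -2*cos(3*pi/7)       -2*cos(pi/7)         2*cos(2*pi/7)        0                          
  chi_5 (2d, j=3)            2             -2*cos(pi/7)         2*cos(2*pi/7)        -2*cos(3*pi/7)       0                          

Spot check: chi_5 (2d, j=3) on {e} = 2.

Explanation: D_7 has order 2*7 = 14 with 5 conjugacy classes, hence 5 irreducibles. Sum of squared dims 1 + 1 + 4 + 4 + 4 = 14 = |G|. Linear characters come from the abelianisation; the 2-dimensional irreps have character r^k -> 2*cos(2*pi*j*k/7), reflections -> 0.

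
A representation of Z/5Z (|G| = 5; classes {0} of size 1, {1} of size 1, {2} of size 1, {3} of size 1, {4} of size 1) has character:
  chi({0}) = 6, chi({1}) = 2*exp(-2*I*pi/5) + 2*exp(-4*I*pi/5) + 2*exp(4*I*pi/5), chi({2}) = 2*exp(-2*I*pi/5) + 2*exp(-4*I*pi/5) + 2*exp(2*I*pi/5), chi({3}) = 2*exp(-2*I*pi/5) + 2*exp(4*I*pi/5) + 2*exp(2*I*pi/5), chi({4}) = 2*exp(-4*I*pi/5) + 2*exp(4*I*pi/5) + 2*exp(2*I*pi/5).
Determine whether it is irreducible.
Not irreducible (reducible): <chi, chi> = 12 > 1.

Why: <chi, chi> = (1/|G|) sum_C |C| * |chi(C)|^2 = (1/5)[1*|6|^2 + 1*|2*exp(-2*I*pi/5) + 2*exp(-4*I*pi/5) + 2*exp(4*I*pi/5)|^2 + 1*|2*exp(-2*I*pi/5) + 2*exp(-4*I*pi/5) + 2*exp(2*I*pi/5)|^2 + 1*|2*exp(-2*I*pi/5) + 2*exp(4*I*pi/5) + 2*exp(2*I*pi/5)|^2 + 1*|2*exp(-4*I*pi/5) + 2*exp(4*I*pi/5) + 2*exp(2*I*pi/5)|^2]
  = (1/5)[(36) + (12 + 8*exp(-2*I*pi/5) + 4*exp(-4*I*pi/5) + 4*exp(4*I*pi/5) + 8*exp(2*I*pi/5)) + (12 + 8*exp(-4*I*pi/5) + 4*exp(-2*I*pi/5) + 4*exp(2*I*pi/5) + 8*exp(4*I*pi/5)) + (12 + 8*exp(-4*I*pi/5) + 4*exp(-2*I*pi/5) + 4*exp(2*I*pi/5) + 8*exp(4*I*pi/5)) + (12 + 8*exp(-2*I*pi/5) + 4*exp(-4*I*pi/5) + 4*exp(4*I*pi/5) + 8*exp(2*I*pi/5))] = 60/5 = 12.
(Exp terms are combined using exp(i*s)*conj(exp(i*t)) = exp(i*(s-t)), and sums of them are collapsed using the identity that for every m > 1 the m distinct m-th roots of unity sum to 0, e.g. 1 + exp(2*I*pi/3) + exp(-2*I*pi/3) = 0.)
A character is irreducible iff <chi, chi> = 1, so this representation is reducible.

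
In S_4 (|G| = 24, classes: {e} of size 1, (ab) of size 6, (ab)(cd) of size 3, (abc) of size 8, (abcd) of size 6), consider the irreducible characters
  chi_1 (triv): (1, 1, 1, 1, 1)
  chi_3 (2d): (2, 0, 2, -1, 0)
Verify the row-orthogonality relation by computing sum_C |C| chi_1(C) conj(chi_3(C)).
Sum = 0; so <chi_1, chi_3> = 0 (distinct irreducibles are orthogonal).

Why: Compute term by term over conjugacy classes (|C| * chi_1(C) * conj(chi_3(C))):
  1*(1)*conj(2) + 6*(1)*conj(0) + 3*(1)*conj(2) + 8*(1)*conj(-1) + 6*(1)*conj(0)
  = (2) + (0) + (6) + (-8) + (0)
  = 0.
Dividing by |G| = 24 gives 0/24 = 0, matching the row-orthogonality relation <chi_1, chi_3> = [chi_1 = chi_3].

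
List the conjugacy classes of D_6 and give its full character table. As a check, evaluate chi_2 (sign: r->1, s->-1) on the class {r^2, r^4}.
Conjugacy classes: {e} of size 1, {r^3} of size 1, {r^1, r^5} of size 2, {r^2, r^4} of size 2, {s, sr^2, ...} of size 3, {sr, sr^3, ...} of size 3.
Character table:
  irrep \ class              {e} (size 1)  {r^3} (size 1)  {r^1, r^5} (size 2)  {r^2, r^4} (size 2)  {s, sr^2, ...} (size 3)  {sr, sr^3, ...} (size 3)
  chi_1 (triv)               1             1               1                    1                    1                        1                       
  chi_2 (sign: r->1, s->-1)  1             1               1                    1                    -1                       -1                      
  chi_3 (r->-1, s->1)        1             -1              -1                   1                    1                        -1                      
  chi_4 (r->-1, s->-1)       1             -1              -1                   1                    -1                       1                       
  chi_5 (2d, j=1)            2             -2              1                    -1                   0                        0                       
  chi_6 (2d, j=2)            2             2               -1                   -1                   0                        0                       

Spot check: chi_2 (sign: r->1, s->-1) on {r^2, r^4} = 1.

Proof sketch: D_6 has order 2*6 = 12 with 6 conjugacy classes, hence 6 irreducibles. Sum of squared dims 1 + 1 + 1 + 1 + 4 + 4 = 12 = |G|. Linear characters come from the abelianisation; the 2-dimensional irreps have character r^k -> 2*cos(2*pi*j*k/6), reflections -> 0.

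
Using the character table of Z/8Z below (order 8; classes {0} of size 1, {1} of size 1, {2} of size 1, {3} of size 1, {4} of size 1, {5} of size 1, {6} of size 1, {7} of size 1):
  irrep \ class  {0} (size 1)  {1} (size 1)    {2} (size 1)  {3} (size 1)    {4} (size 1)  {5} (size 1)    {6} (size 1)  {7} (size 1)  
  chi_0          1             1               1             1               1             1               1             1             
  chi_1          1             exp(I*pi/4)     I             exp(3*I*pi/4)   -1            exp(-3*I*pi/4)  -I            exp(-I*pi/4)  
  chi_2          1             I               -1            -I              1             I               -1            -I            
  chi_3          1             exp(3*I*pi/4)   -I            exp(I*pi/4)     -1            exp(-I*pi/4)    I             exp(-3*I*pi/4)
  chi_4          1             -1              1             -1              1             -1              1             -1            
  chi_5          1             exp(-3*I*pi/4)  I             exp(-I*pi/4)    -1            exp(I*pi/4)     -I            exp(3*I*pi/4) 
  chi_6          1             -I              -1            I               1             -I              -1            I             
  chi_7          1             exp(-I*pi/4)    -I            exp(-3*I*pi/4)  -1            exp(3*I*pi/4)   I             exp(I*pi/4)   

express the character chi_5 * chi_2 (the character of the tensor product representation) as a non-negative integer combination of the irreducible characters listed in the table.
chi_5 tensor chi_2 = chi_7 (all other irreducibles have multiplicity 0).

Proof sketch: The character of a tensor product is the pointwise product (chi_5 * chi_2)(C) = chi_5(C) * chi_2(C):
  {0}: (1)*(1), {1}: (exp(-3*I*pi/4))*(I), {2}: (I)*(-1), {3}: (exp(-I*pi/4))*(-I), {4}: (-1)*(1), {5}: (exp(I*pi/4))*(I), {6}: (-I)*(-1), {7}: (exp(3*I*pi/4))*(-I)
so (chi_5 * chi_2) takes values
  {0} -> 1, {1} -> exp(-I*pi/4), {2} -> -I, {3} -> -exp(I*pi/4), {4} -> -1, {5} -> exp(3*I*pi/4), {6} -> I, {7} -> -exp(-3*I*pi/4).
Now take the inner product of this character with each irreducible chi from the table, <chi_5*chi_2, chi> = (1/8) sum_C |C| (chi_5*chi_2)(C) conj(chi(C)):
  <chi_5*chi_2, chi_0> = (1/8)[1*(1)*conj(1) + 1*(exp(-I*pi/4))*conj(1) + 1*(-I)*conj(1) + 1*(-exp(I*pi/4))*conj(1) + 1*(-1)*conj(1) + 1*(exp(3*I*pi/4))*conj(1) + 1*(I)*conj(1) + 1*(-exp(-3*I*pi/4))*conj(1)]
      = (1/8)[(1) + (exp(-I*pi/4)) + (-I) + (-exp(I*pi/4)) + (-1) + (exp(3*I*pi/4)) + (I) + (-exp(-3*I*pi/4))] = 0/8 = 0
  <chi_5*chi_2, chi_1> = (1/8)[1*(1)*conj(1) + 1*(exp(-I*pi/4))*conj(exp(I*pi/4)) + 1*(-I)*conj(I) + 1*(-exp(I*pi/4))*conj(exp(3*I*pi/4)) + 1*(-1)*conj(-1) + 1*(exp(3*I*pi/4))*conj(exp(-3*I*pi/4)) + 1*(I)*conj(-I) + 1*(-exp(-3*I*pi/4))*conj(exp(-I*pi/4))]
      = (1/8)[(1) + (-I) + (-1) + (I) + (1) + (-I) + (-1) + (I)] = 0/8 = 0
  <chi_5*chi_2, chi_2> = (1/8)[1*(1)*conj(1) + 1*(exp(-I*pi/4))*conj(I) + 1*(-I)*conj(-1) + 1*(-exp(I*pi/4))*conj(-I) + 1*(-1)*conj(1) + 1*(exp(3*I*pi/4))*conj(I) + 1*(I)*conj(-1) + 1*(-exp(-3*I*pi/4))*conj(-I)]
      = (1/8)[(1) + (-exp(I*pi/4)) + (I) + (-exp(3*I*pi/4)) + (-1) + (-exp(-3*I*pi/4)) + (-I) + (-exp(-I*pi/4))] = 0/8 = 0
  <chi_5*chi_2, chi_3> = (1/8)[1*(1)*conj(1) + 1*(exp(-I*pi/4))*conj(exp(3*I*pi/4)) + 1*(-I)*conj(-I) + 1*(-exp(I*pi/4))*conj(exp(I*pi/4)) + 1*(-1)*conj(-1) + 1*(exp(3*I*pi/4))*conj(exp(-I*pi/4)) + 1*(I)*conj(I) + 1*(-exp(-3*I*pi/4))*conj(exp(-3*I*pi/4))]
      = (1/8)[(1) + (-1) + (1) + (-1) + (1) + (-1) + (1) + (-1)] = 0/8 = 0
  <chi_5*chi_2, chi_4> = (1/8)[1*(1)*conj(1) + 1*(exp(-I*pi/4))*conj(-1) + 1*(-I)*conj(1) + 1*(-exp(I*pi/4))*conj(-1) + 1*(-1)*conj(1) + 1*(exp(3*I*pi/4))*conj(-1) + 1*(I)*conj(1) + 1*(-exp(-3*I*pi/4))*conj(-1)]
      = (1/8)[(1) + (-exp(-I*pi/4)) + (-I) + (exp(I*pi/4)) + (-1) + (-exp(3*I*pi/4)) + (I) + (exp(-3*I*pi/4))] = 0/8 = 0
  <chi_5*chi_2, chi_5> = (1/8)[1*(1)*conj(1) + 1*(exp(-I*pi/4))*conj(exp(-3*I*pi/4)) + 1*(-I)*conj(I) + 1*(-exp(I*pi/4))*conj(exp(-I*pi/4)) + 1*(-1)*conj(-1) + 1*(exp(3*I*pi/4))*conj(exp(I*pi/4)) + 1*(I)*conj(-I) + 1*(-exp(-3*I*pi/4))*conj(exp(3*I*pi/4))]
      = (1/8)[(1) + (I) + (-1) + (-I) + (1) + (I) + (-1) + (-I)] = 0/8 = 0
  <chi_5*chi_2, chi_6> = (1/8)[1*(1)*conj(1) + 1*(exp(-I*pi/4))*conj(-I) + 1*(-I)*conj(-1) + 1*(-exp(I*pi/4))*conj(I) + 1*(-1)*conj(1) + 1*(exp(3*I*pi/4))*conj(-I) + 1*(I)*conj(-1) + 1*(-exp(-3*I*pi/4))*conj(I)]
      = (1/8)[(1) + (exp(I*pi/4)) + (I) + (exp(3*I*pi/4)) + (-1) + (exp(-3*I*pi/4)) + (-I) + (exp(-I*pi/4))] = 0/8 = 0
  <chi_5*chi_2, chi_7> = (1/8)[1*(1)*conj(1) + 1*(exp(-I*pi/4))*conj(exp(-I*pi/4)) + 1*(-I)*conj(-I) + 1*(-exp(I*pi/4))*conj(exp(-3*I*pi/4)) + 1*(-1)*conj(-1) + 1*(exp(3*I*pi/4))*conj(exp(3*I*pi/4)) + 1*(I)*conj(I) + 1*(-exp(-3*I*pi/4))*conj(exp(I*pi/4))]
      = (1/8)[(1) + (1) + (1) + (1) + (1) + (1) + (1) + (1)] = 8/8 = 1
(Exp terms are combined using exp(i*s)*conj(exp(i*t)) = exp(i*(s-t)), and sums of them are collapsed using the identity that for every m > 1 the m distinct m-th roots of unity sum to 0, e.g. 1 + exp(2*I*pi/3) + exp(-2*I*pi/3) = 0.)
Hence the multiplicities are chi_7: 1. Dimension check: dim(chi_5)*dim(chi_2) = 1*1 = 1 and sum (mult * dim) = 1*1 = 1.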